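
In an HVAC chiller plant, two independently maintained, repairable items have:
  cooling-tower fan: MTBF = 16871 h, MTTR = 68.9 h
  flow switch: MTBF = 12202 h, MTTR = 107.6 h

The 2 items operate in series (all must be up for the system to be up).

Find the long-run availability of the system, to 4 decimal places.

A(cooling-tower fan) = MTBF/(MTBF+MTTR) = 16871/(16871+68.9) = 0.995933
A(flow switch) = MTBF/(MTBF+MTTR) = 12202/(12202+107.6) = 0.991259
Series availability: 0.995933 × 0.991259 = 0.9872

0.9872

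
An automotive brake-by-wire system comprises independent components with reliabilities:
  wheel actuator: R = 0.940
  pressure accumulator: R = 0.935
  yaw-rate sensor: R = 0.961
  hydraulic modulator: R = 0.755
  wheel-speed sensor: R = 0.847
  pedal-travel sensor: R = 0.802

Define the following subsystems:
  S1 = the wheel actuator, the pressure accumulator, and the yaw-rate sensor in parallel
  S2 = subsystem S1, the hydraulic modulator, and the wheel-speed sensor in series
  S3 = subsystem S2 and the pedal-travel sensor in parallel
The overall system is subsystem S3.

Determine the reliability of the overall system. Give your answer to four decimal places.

0.9286

Parallel (wheel actuator, pressure accumulator, and yaw-rate sensor): 1 − (1 − 0.940000)(1 − 0.935000)(1 − 0.961000) = 0.999848
Series ([0.999848], hydraulic modulator, and wheel-speed sensor): 0.999848 × 0.755000 × 0.847000 = 0.639388
Parallel ([0.639388] and pedal-travel sensor): 1 − (1 − 0.639388)(1 − 0.802000) = 0.9286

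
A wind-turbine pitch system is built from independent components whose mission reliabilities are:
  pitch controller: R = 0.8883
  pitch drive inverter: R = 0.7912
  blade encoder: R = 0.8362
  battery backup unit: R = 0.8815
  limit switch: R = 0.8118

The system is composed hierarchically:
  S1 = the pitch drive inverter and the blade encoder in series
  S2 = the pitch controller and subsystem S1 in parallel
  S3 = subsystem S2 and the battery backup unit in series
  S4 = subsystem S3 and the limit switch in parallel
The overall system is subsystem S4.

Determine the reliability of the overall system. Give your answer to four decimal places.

Series (pitch drive inverter and blade encoder): 0.791200 × 0.836200 = 0.661601
Parallel (pitch controller and [0.661601]): 1 − (1 − 0.888300)(1 − 0.661601) = 0.962201
Series ([0.962201] and battery backup unit): 0.962201 × 0.881500 = 0.848180
Parallel ([0.848180] and limit switch): 1 − (1 − 0.848180)(1 − 0.811800) = 0.9714

0.9714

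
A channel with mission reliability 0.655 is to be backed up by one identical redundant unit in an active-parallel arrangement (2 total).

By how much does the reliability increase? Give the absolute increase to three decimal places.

0.226

R_before = 0.655
R_after = 1 − (1 − 0.655)^2 = 0.881
ΔR = 0.881 − 0.655 = 0.226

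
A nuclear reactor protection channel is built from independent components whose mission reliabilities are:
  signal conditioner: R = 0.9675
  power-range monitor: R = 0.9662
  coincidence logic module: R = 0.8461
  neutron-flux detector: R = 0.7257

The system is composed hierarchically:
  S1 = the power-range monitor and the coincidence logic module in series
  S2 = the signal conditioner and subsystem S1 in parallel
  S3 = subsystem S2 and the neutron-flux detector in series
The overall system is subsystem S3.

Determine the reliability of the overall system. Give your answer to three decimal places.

Series (power-range monitor and coincidence logic module): 0.96620 × 0.84610 = 0.81750
Parallel (signal conditioner and [0.81750]): 1 − (1 − 0.96750)(1 − 0.81750) = 0.99407
Series ([0.99407] and neutron-flux detector): 0.99407 × 0.72570 = 0.721

0.721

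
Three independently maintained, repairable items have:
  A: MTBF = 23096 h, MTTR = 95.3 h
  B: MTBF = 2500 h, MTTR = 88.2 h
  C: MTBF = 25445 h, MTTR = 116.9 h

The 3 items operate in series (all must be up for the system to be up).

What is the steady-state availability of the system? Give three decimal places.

0.958

A(A) = MTBF/(MTBF+MTTR) = 23096/(23096+95.3) = 0.995891
A(B) = MTBF/(MTBF+MTTR) = 2500/(2500+88.2) = 0.965922
A(C) = MTBF/(MTBF+MTTR) = 25445/(25445+116.9) = 0.995427
Series availability: 0.995891 × 0.965922 × 0.995427 = 0.958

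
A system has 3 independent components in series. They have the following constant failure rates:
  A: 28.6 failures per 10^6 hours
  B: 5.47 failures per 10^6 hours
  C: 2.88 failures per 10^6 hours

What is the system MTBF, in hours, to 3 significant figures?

Series of exponential components: λ_sys = Σ λ_i
λ_sys = 0.0000286 + 0.00000547 + 0.00000288 = 3.6950e-05 /h
MTBF = 1 / λ_sys = 27100 h

27100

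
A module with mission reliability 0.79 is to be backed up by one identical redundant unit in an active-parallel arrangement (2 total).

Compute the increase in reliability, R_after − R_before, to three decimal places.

R_before = 0.79
R_after = 1 − (1 − 0.79)^2 = 0.956
ΔR = 0.956 − 0.79 = 0.166

0.166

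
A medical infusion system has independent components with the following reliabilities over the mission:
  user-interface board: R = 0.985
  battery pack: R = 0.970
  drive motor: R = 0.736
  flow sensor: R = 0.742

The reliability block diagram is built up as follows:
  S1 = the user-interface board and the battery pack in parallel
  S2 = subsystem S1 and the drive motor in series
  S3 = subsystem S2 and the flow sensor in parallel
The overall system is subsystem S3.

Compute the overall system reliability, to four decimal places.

0.9318

Parallel (user-interface board and battery pack): 1 − (1 − 0.985000)(1 − 0.970000) = 0.999550
Series ([0.999550] and drive motor): 0.999550 × 0.736000 = 0.735669
Parallel ([0.735669] and flow sensor): 1 − (1 − 0.735669)(1 − 0.742000) = 0.9318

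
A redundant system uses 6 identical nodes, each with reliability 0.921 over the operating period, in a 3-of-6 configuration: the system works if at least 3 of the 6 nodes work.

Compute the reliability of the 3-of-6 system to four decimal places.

0.9995

R = Σ_{i=3}^{6} C(6,i) p^i (1−p)^{6−i} with p = 0.921
C(6,3)·0.921^3·0.079^3 = 0.007704
C(6,4)·0.921^4·0.079^2 = 0.067357
C(6,5)·0.921^5·0.079^1 = 0.314106
C(6,6)·0.921^6·0.079^0 = 0.610320
Sum = 0.9995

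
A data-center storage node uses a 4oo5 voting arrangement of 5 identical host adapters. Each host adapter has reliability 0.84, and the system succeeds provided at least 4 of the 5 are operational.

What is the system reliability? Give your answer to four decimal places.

R = Σ_{i=4}^{5} C(5,i) p^i (1−p)^{5−i} with p = 0.84
C(5,4)·0.84^4·0.16^1 = 0.398297
C(5,5)·0.84^5·0.16^0 = 0.418212
Sum = 0.8165

0.8165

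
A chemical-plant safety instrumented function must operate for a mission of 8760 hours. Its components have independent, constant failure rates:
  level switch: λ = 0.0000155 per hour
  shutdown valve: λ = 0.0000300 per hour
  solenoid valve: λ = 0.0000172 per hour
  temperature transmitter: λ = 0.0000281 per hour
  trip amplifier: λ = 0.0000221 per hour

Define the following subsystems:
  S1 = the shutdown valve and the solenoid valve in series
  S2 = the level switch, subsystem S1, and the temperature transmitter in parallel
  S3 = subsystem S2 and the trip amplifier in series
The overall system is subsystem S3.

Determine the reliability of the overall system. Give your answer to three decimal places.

R(level switch) = exp(−0.0000155 × 8760) = 0.87303
R(shutdown valve) = exp(−0.0000300 × 8760) = 0.76890
R(solenoid valve) = exp(−0.0000172 × 8760) = 0.86013
R(temperature transmitter) = exp(−0.0000281 × 8760) = 0.78180
R(trip amplifier) = exp(−0.0000221 × 8760) = 0.82399
Series (shutdown valve and solenoid valve): 0.76890 × 0.86013 = 0.66135
Parallel (level switch, [0.66135], and temperature transmitter): 1 − (1 − 0.87303)(1 − 0.66135)(1 − 0.78180) = 0.99062
Series ([0.99062] and trip amplifier): 0.99062 × 0.82399 = 0.816

0.816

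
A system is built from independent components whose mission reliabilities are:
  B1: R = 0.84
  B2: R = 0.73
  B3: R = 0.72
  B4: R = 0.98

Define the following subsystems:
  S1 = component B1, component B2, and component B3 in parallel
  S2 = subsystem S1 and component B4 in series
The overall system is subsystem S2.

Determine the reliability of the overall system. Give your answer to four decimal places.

0.9681

Parallel (B1, B2, and B3): 1 − (1 − 0.840000)(1 − 0.730000)(1 − 0.720000) = 0.987904
Series ([0.987904] and B4): 0.987904 × 0.980000 = 0.9681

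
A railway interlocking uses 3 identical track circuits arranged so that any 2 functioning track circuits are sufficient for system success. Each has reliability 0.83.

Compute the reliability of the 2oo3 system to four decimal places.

R = Σ_{i=2}^{3} C(3,i) p^i (1−p)^{3−i} with p = 0.83
C(3,2)·0.83^2·0.17^1 = 0.351339
C(3,3)·0.83^3·0.17^0 = 0.571787
Sum = 0.9231

0.9231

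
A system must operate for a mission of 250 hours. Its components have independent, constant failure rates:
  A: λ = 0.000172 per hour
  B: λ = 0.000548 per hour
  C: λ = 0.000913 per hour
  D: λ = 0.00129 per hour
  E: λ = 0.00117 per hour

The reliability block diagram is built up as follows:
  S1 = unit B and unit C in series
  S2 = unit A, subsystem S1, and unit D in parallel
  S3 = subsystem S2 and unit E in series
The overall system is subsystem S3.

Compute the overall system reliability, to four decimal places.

0.7437

R(A) = exp(−0.000172 × 250) = 0.957911
R(B) = exp(−0.000548 × 250) = 0.871970
R(C) = exp(−0.000913 × 250) = 0.795925
R(D) = exp(−0.00129 × 250) = 0.724336
R(E) = exp(−0.00117 × 250) = 0.746395
Series (B and C): 0.871970 × 0.795925 = 0.694023
Parallel (A, [0.694023], and D): 1 − (1 − 0.957911)(1 − 0.694023)(1 − 0.724336) = 0.996450
Series ([0.996450] and E): 0.996450 × 0.746395 = 0.7437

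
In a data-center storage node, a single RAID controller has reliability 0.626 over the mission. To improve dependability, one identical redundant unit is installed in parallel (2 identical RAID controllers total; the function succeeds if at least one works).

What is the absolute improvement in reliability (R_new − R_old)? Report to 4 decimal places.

R_before = 0.626
R_after = 1 − (1 − 0.626)^2 = 0.8601
ΔR = 0.8601 − 0.626 = 0.2341

0.2341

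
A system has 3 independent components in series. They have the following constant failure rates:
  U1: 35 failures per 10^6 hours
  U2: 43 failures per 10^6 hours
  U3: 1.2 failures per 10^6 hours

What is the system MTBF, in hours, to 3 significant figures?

12600

Series of exponential components: λ_sys = Σ λ_i
λ_sys = 0.000035 + 0.000043 + 0.0000012 = 7.9200e-05 /h
MTBF = 1 / λ_sys = 12600 h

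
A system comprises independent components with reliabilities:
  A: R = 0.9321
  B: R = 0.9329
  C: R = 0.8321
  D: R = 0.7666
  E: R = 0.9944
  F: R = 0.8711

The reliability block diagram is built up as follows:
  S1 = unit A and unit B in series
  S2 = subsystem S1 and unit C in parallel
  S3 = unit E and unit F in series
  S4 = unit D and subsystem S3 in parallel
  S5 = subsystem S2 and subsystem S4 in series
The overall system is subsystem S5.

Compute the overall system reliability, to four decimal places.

0.9476

Series (A and B): 0.932100 × 0.932900 = 0.869556
Parallel ([0.869556] and C): 1 − (1 − 0.869556)(1 − 0.832100) = 0.978098
Series (E and F): 0.994400 × 0.871100 = 0.866222
Parallel (D and [0.866222]): 1 − (1 − 0.766600)(1 − 0.866222) = 0.968776
Series ([0.978098] and [0.968776]): 0.978098 × 0.968776 = 0.9476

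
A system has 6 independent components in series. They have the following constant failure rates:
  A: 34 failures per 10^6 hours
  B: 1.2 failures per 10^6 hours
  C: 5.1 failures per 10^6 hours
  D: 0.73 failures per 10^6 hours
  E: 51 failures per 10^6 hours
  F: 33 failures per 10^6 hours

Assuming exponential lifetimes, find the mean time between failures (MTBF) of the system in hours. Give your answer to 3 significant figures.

Series of exponential components: λ_sys = Σ λ_i
λ_sys = 0.000034 + 0.0000012 + 0.0000051 + 0.00000073 + 0.000051 + 0.000033 = 1.2503e-04 /h
MTBF = 1 / λ_sys = 8000 h

8000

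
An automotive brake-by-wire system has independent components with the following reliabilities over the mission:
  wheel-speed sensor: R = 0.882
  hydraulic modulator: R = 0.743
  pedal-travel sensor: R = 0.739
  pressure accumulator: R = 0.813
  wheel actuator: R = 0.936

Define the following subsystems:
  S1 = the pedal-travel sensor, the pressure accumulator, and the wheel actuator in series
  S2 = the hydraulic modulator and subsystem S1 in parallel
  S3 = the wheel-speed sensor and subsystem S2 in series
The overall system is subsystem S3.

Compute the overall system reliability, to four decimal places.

Series (pedal-travel sensor, pressure accumulator, and wheel actuator): 0.739000 × 0.813000 × 0.936000 = 0.562355
Parallel (hydraulic modulator and [0.562355]): 1 − (1 − 0.743000)(1 − 0.562355) = 0.887525
Series (wheel-speed sensor and [0.887525]): 0.882000 × 0.887525 = 0.7828

0.7828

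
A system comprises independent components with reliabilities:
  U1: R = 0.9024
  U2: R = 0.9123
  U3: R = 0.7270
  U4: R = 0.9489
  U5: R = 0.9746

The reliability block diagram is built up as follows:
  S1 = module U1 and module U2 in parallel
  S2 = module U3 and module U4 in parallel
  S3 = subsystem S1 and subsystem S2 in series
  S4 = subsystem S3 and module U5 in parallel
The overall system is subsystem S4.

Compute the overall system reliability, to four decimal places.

Parallel (U1 and U2): 1 − (1 − 0.902400)(1 − 0.912300) = 0.991440
Parallel (U3 and U4): 1 − (1 − 0.727000)(1 − 0.948900) = 0.986050
Series ([0.991440] and [0.986050]): 0.991440 × 0.986050 = 0.977609
Parallel ([0.977609] and U5): 1 − (1 − 0.977609)(1 − 0.974600) = 0.9994

0.9994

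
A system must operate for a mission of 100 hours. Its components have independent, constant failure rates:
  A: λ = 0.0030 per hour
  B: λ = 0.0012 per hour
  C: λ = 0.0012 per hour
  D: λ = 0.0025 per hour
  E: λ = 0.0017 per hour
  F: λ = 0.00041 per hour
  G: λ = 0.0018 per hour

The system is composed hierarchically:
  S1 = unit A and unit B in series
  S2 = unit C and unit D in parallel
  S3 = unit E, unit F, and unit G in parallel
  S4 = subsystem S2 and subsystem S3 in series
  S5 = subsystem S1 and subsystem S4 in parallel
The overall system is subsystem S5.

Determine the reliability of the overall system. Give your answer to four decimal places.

R(A) = exp(−0.0030 × 100) = 0.740818
R(B) = exp(−0.0012 × 100) = 0.886920
R(C) = exp(−0.0012 × 100) = 0.886920
R(D) = exp(−0.0025 × 100) = 0.778801
R(E) = exp(−0.0017 × 100) = 0.843665
R(F) = exp(−0.00041 × 100) = 0.959829
R(G) = exp(−0.0018 × 100) = 0.835270
Series (A and B): 0.740818 × 0.886920 = 0.657046
Parallel (C and D): 1 − (1 − 0.886920)(1 − 0.778801) = 0.974987
Parallel (E, F, and G): 1 − (1 − 0.843665)(1 − 0.959829)(1 − 0.835270) = 0.998965
Series ([0.974987] and [0.998965]): 0.974987 × 0.998965 = 0.973978
Parallel ([0.657046] and [0.973978]): 1 − (1 − 0.657046)(1 − 0.973978) = 0.9911

0.9911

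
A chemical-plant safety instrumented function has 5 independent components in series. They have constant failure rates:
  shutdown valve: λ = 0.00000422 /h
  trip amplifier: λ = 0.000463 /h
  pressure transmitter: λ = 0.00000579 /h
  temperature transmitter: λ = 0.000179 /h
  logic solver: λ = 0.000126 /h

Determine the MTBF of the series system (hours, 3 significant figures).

1290

Series of exponential components: λ_sys = Σ λ_i
λ_sys = 0.00000422 + 0.000463 + 0.00000579 + 0.000179 + 0.000126 = 7.7801e-04 /h
MTBF = 1 / λ_sys = 1290 h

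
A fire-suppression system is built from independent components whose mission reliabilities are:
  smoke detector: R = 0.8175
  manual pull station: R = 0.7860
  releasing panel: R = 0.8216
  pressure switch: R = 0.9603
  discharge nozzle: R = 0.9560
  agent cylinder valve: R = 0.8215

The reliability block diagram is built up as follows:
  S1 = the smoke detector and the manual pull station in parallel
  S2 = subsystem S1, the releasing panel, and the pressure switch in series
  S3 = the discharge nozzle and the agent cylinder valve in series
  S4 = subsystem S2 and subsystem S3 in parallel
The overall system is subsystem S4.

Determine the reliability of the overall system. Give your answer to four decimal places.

Parallel (smoke detector and manual pull station): 1 − (1 − 0.817500)(1 − 0.786000) = 0.960945
Series ([0.960945], releasing panel, and pressure switch): 0.960945 × 0.821600 × 0.960300 = 0.758169
Series (discharge nozzle and agent cylinder valve): 0.956000 × 0.821500 = 0.785354
Parallel ([0.758169] and [0.785354]): 1 − (1 − 0.758169)(1 − 0.785354) = 0.9481

0.9481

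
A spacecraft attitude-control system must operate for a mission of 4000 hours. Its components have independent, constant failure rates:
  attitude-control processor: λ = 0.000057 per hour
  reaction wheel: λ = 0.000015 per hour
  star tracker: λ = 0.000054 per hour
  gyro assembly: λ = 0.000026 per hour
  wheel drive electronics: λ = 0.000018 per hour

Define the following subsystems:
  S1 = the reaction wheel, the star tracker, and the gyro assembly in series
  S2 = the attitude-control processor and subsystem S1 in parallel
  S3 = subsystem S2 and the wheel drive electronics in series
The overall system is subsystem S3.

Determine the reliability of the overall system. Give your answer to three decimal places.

0.871

R(attitude-control processor) = exp(−0.000057 × 4000) = 0.79612
R(reaction wheel) = exp(−0.000015 × 4000) = 0.94176
R(star tracker) = exp(−0.000054 × 4000) = 0.80574
R(gyro assembly) = exp(−0.000026 × 4000) = 0.90123
R(wheel drive electronics) = exp(−0.000018 × 4000) = 0.93053
Series (reaction wheel, star tracker, and gyro assembly): 0.94176 × 0.80574 × 0.90123 = 0.68387
Parallel (attitude-control processor and [0.68387]): 1 − (1 − 0.79612)(1 − 0.68387) = 0.93555
Series ([0.93555] and wheel drive electronics): 0.93555 × 0.93053 = 0.871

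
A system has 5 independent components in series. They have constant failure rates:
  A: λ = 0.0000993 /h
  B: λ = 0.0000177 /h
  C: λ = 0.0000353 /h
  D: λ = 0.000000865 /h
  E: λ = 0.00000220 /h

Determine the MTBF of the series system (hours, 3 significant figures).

6440

Series of exponential components: λ_sys = Σ λ_i
λ_sys = 0.0000993 + 0.0000177 + 0.0000353 + 0.000000865 + 0.00000220 = 1.5537e-04 /h
MTBF = 1 / λ_sys = 6440 h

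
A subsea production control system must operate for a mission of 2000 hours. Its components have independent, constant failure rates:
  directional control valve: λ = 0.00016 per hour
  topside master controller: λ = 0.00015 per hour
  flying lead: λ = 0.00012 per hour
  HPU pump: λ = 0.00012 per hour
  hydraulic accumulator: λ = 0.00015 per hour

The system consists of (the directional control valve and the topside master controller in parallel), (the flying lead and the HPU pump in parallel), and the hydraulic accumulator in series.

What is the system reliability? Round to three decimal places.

R(directional control valve) = exp(−0.00016 × 2000) = 0.72615
R(topside master controller) = exp(−0.00015 × 2000) = 0.74082
R(flying lead) = exp(−0.00012 × 2000) = 0.78663
R(HPU pump) = exp(−0.00012 × 2000) = 0.78663
R(hydraulic accumulator) = exp(−0.00015 × 2000) = 0.74082
Parallel (directional control valve and topside master controller): 1 − (1 − 0.72615)(1 − 0.74082) = 0.92902
Parallel (flying lead and HPU pump): 1 − (1 − 0.78663)(1 − 0.78663) = 0.95447
Series ([0.92902], [0.95447], and hydraulic accumulator): 0.92902 × 0.95447 × 0.74082 = 0.657

0.657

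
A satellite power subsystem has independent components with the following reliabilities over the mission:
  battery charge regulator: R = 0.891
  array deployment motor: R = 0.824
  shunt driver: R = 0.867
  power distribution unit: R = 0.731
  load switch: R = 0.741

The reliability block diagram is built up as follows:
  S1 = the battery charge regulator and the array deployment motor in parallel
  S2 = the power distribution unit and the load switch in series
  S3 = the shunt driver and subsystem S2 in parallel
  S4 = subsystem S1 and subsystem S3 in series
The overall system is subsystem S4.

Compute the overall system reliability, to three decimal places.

Parallel (battery charge regulator and array deployment motor): 1 − (1 − 0.89100)(1 − 0.82400) = 0.98082
Series (power distribution unit and load switch): 0.73100 × 0.74100 = 0.54167
Parallel (shunt driver and [0.54167]): 1 − (1 − 0.86700)(1 − 0.54167) = 0.93904
Series ([0.98082] and [0.93904]): 0.98082 × 0.93904 = 0.921

0.921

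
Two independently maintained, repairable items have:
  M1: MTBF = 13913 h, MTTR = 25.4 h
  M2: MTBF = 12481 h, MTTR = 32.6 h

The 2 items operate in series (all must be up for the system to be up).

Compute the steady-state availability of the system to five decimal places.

0.99558

A(M1) = MTBF/(MTBF+MTTR) = 13913/(13913+25.4) = 0.998178
A(M2) = MTBF/(MTBF+MTTR) = 12481/(12481+32.6) = 0.997395
Series availability: 0.998178 × 0.997395 = 0.99558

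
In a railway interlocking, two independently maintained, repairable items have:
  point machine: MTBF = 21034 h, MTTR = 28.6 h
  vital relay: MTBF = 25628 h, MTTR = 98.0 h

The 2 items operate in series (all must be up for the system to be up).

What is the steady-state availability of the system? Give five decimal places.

A(point machine) = MTBF/(MTBF+MTTR) = 21034/(21034+28.6) = 0.998642
A(vital relay) = MTBF/(MTBF+MTTR) = 25628/(25628+98.0) = 0.996191
Series availability: 0.998642 × 0.996191 = 0.99484

0.99484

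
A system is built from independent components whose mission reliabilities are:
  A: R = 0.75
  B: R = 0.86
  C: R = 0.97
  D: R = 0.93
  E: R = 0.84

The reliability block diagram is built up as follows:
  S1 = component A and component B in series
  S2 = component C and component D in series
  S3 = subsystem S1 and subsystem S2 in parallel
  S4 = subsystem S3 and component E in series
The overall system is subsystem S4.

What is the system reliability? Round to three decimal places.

0.811

Series (A and B): 0.75000 × 0.86000 = 0.64500
Series (C and D): 0.97000 × 0.93000 = 0.90210
Parallel ([0.64500] and [0.90210]): 1 − (1 − 0.64500)(1 − 0.90210) = 0.96525
Series ([0.96525] and E): 0.96525 × 0.84000 = 0.811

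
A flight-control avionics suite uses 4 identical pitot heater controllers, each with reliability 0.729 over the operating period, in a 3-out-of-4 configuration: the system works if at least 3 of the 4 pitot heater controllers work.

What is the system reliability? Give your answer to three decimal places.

0.702

R = Σ_{i=3}^{4} C(4,i) p^i (1−p)^{4−i} with p = 0.729
C(4,3)·0.729^3·0.271^1 = 0.41996
C(4,4)·0.729^4·0.271^0 = 0.28243
Sum = 0.702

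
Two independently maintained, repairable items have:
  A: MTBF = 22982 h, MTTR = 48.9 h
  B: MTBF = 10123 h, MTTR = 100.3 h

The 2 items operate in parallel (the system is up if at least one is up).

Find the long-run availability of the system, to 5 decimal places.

0.99998

A(A) = MTBF/(MTBF+MTTR) = 22982/(22982+48.9) = 0.997877
A(B) = MTBF/(MTBF+MTTR) = 10123/(10123+100.3) = 0.990189
Parallel availability: 1 − (1 − 0.997877)(1 − 0.990189) = 0.99998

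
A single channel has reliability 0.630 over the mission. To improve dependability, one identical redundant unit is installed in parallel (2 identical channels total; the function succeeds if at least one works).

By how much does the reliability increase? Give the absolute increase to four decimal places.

R_before = 0.630
R_after = 1 − (1 − 0.630)^2 = 0.8631
ΔR = 0.8631 − 0.630 = 0.2331

0.2331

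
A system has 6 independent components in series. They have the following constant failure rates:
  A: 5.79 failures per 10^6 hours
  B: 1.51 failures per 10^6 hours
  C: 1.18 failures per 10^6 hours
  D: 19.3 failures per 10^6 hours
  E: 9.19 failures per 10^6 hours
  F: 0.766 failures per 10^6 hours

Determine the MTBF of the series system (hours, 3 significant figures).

26500

Series of exponential components: λ_sys = Σ λ_i
λ_sys = 0.00000579 + 0.00000151 + 0.00000118 + 0.0000193 + 0.00000919 + 0.000000766 = 3.7736e-05 /h
MTBF = 1 / λ_sys = 26500 h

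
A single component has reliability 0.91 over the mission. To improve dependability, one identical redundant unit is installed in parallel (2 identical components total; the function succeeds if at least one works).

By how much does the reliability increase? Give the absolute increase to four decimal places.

0.0819

R_before = 0.91
R_after = 1 − (1 − 0.91)^2 = 0.9919
ΔR = 0.9919 − 0.91 = 0.0819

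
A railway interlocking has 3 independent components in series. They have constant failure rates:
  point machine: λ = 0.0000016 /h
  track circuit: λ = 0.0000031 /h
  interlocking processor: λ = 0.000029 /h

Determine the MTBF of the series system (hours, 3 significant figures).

29700

Series of exponential components: λ_sys = Σ λ_i
λ_sys = 0.0000016 + 0.0000031 + 0.000029 = 3.3700e-05 /h
MTBF = 1 / λ_sys = 29700 h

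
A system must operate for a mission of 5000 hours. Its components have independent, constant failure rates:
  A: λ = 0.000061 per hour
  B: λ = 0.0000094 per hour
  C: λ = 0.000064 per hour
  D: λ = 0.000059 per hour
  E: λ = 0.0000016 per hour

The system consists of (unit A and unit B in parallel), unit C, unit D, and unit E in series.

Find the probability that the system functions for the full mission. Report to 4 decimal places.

0.5299

R(A) = exp(−0.000061 × 5000) = 0.737123
R(B) = exp(−0.0000094 × 5000) = 0.954087
R(C) = exp(−0.000064 × 5000) = 0.726149
R(D) = exp(−0.000059 × 5000) = 0.744532
R(E) = exp(−0.0000016 × 5000) = 0.992032
Parallel (A and B): 1 − (1 − 0.737123)(1 − 0.954087) = 0.987931
Series ([0.987931], C, D, and E): 0.987931 × 0.726149 × 0.744532 × 0.992032 = 0.5299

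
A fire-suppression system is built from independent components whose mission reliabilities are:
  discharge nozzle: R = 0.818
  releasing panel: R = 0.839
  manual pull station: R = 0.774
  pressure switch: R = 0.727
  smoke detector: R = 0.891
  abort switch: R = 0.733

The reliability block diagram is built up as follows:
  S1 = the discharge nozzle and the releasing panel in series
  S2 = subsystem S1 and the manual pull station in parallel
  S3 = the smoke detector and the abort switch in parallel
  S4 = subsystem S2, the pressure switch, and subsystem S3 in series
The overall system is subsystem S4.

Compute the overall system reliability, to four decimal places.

0.6558

Series (discharge nozzle and releasing panel): 0.818000 × 0.839000 = 0.686302
Parallel ([0.686302] and manual pull station): 1 − (1 − 0.686302)(1 − 0.774000) = 0.929104
Parallel (smoke detector and abort switch): 1 − (1 − 0.891000)(1 − 0.733000) = 0.970897
Series ([0.929104], pressure switch, and [0.970897]): 0.929104 × 0.727000 × 0.970897 = 0.6558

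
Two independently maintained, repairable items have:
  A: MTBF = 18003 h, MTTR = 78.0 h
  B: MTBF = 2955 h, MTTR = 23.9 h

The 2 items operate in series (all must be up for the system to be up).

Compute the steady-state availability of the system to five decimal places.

0.98770

A(A) = MTBF/(MTBF+MTTR) = 18003/(18003+78.0) = 0.995686
A(B) = MTBF/(MTBF+MTTR) = 2955/(2955+23.9) = 0.991977
Series availability: 0.995686 × 0.991977 = 0.98770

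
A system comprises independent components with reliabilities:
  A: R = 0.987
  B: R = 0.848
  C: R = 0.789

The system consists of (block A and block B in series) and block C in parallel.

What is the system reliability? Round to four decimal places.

0.9656

Series (A and B): 0.987000 × 0.848000 = 0.836976
Parallel ([0.836976] and C): 1 − (1 − 0.836976)(1 − 0.789000) = 0.9656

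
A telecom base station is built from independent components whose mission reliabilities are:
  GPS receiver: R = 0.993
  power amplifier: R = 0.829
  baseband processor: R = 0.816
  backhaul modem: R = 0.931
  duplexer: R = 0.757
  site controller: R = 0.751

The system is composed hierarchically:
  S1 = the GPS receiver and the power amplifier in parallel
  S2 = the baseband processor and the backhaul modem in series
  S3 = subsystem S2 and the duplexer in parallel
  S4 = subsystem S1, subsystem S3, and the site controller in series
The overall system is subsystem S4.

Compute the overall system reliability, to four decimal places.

Parallel (GPS receiver and power amplifier): 1 − (1 − 0.993000)(1 − 0.829000) = 0.998803
Series (baseband processor and backhaul modem): 0.816000 × 0.931000 = 0.759696
Parallel ([0.759696] and duplexer): 1 − (1 − 0.759696)(1 − 0.757000) = 0.941606
Series ([0.998803], [0.941606], and site controller): 0.998803 × 0.941606 × 0.751000 = 0.7063

0.7063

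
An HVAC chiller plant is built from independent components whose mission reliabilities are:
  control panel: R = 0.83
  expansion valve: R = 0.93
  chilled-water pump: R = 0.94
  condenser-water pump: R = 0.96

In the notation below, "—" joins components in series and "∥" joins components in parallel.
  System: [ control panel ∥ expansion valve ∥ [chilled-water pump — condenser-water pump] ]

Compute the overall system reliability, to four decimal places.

Series (chilled-water pump and condenser-water pump): 0.940000 × 0.960000 = 0.902400
Parallel (control panel, expansion valve, and [0.902400]): 1 − (1 − 0.830000)(1 − 0.930000)(1 − 0.902400) = 0.9988

0.9988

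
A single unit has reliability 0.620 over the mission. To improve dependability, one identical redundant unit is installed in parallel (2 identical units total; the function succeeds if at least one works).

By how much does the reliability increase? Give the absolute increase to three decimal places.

0.236

R_before = 0.620
R_after = 1 − (1 − 0.620)^2 = 0.856
ΔR = 0.856 − 0.620 = 0.236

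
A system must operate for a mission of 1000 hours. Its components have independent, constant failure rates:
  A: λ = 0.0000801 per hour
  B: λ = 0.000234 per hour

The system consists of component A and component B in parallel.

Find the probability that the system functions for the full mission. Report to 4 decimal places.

0.9839

R(A) = exp(−0.0000801 × 1000) = 0.923024
R(B) = exp(−0.000234 × 1000) = 0.791362
Parallel (A and B): 1 − (1 − 0.923024)(1 − 0.791362) = 0.9839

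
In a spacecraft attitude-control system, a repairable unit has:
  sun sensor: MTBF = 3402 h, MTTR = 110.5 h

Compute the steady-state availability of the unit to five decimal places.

0.96854

A(sun sensor) = MTBF/(MTBF+MTTR) = 3402/(3402+110.5) = 0.96854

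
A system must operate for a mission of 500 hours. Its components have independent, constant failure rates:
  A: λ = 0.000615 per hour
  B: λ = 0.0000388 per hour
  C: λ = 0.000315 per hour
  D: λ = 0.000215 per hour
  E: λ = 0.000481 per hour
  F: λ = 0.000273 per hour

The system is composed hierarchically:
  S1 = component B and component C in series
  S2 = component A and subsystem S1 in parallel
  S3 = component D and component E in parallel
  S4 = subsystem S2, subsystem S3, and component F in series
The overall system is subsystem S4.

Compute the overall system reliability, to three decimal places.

0.817

R(A) = exp(−0.000615 × 500) = 0.73528
R(B) = exp(−0.0000388 × 500) = 0.98079
R(C) = exp(−0.000315 × 500) = 0.85428
R(D) = exp(−0.000215 × 500) = 0.89808
R(E) = exp(−0.000481 × 500) = 0.78623
R(F) = exp(−0.000273 × 500) = 0.87241
Series (B and C): 0.98079 × 0.85428 = 0.83787
Parallel (A and [0.83787]): 1 − (1 − 0.73528)(1 − 0.83787) = 0.95708
Parallel (D and E): 1 − (1 − 0.89808)(1 − 0.78623) = 0.97821
Series ([0.95708], [0.97821], and F): 0.95708 × 0.97821 × 0.87241 = 0.817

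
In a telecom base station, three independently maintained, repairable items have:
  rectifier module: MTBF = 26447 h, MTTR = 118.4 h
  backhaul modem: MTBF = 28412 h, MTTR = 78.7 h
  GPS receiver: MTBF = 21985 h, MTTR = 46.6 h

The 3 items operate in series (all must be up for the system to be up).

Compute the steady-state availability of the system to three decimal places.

A(rectifier module) = MTBF/(MTBF+MTTR) = 26447/(26447+118.4) = 0.995543
A(backhaul modem) = MTBF/(MTBF+MTTR) = 28412/(28412+78.7) = 0.997238
A(GPS receiver) = MTBF/(MTBF+MTTR) = 21985/(21985+46.6) = 0.997885
Series availability: 0.995543 × 0.997238 × 0.997885 = 0.991

0.991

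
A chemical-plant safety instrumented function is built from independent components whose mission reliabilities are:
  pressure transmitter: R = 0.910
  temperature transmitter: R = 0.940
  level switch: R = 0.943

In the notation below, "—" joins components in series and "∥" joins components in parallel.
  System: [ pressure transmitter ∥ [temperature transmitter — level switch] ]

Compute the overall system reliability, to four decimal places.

Series (temperature transmitter and level switch): 0.940000 × 0.943000 = 0.886420
Parallel (pressure transmitter and [0.886420]): 1 − (1 − 0.910000)(1 − 0.886420) = 0.9898

0.9898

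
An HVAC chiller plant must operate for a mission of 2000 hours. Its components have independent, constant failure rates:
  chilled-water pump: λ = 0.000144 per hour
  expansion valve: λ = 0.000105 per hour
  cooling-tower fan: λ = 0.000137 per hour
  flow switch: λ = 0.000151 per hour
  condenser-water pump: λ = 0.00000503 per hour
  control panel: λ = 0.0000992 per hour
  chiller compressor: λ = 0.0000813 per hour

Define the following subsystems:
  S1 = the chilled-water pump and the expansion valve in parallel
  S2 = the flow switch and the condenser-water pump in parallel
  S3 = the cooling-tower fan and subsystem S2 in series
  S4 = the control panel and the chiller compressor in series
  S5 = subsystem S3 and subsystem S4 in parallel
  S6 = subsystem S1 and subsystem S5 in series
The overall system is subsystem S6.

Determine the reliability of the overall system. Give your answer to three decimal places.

0.883

R(chilled-water pump) = exp(−0.000144 × 2000) = 0.74976
R(expansion valve) = exp(−0.000105 × 2000) = 0.81058
R(cooling-tower fan) = exp(−0.000137 × 2000) = 0.76033
R(flow switch) = exp(−0.000151 × 2000) = 0.73934
R(condenser-water pump) = exp(−0.00000503 × 2000) = 0.98999
R(control panel) = exp(−0.0000992 × 2000) = 0.82004
R(chiller compressor) = exp(−0.0000813 × 2000) = 0.84993
Parallel (chilled-water pump and expansion valve): 1 − (1 − 0.74976)(1 − 0.81058) = 0.95260
Parallel (flow switch and condenser-water pump): 1 − (1 − 0.73934)(1 − 0.98999) = 0.99739
Series (cooling-tower fan and [0.99739]): 0.76033 × 0.99739 = 0.75835
Series (control panel and chiller compressor): 0.82004 × 0.84993 = 0.69698
Parallel ([0.75835] and [0.69698]): 1 − (1 − 0.75835)(1 − 0.69698) = 0.92678
Series ([0.95260] and [0.92678]): 0.95260 × 0.92678 = 0.883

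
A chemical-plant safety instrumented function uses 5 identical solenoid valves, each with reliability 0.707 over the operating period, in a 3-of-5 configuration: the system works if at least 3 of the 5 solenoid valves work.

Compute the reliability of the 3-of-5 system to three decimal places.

R = Σ_{i=3}^{5} C(5,i) p^i (1−p)^{5−i} with p = 0.707
C(5,3)·0.707^3·0.293^2 = 0.30338
C(5,4)·0.707^4·0.293^1 = 0.36603
C(5,5)·0.707^5·0.293^0 = 0.17664
Sum = 0.846

0.846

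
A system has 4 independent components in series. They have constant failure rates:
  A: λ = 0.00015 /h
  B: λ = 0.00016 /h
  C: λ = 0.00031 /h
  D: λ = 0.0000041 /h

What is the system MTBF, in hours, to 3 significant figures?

Series of exponential components: λ_sys = Σ λ_i
λ_sys = 0.00015 + 0.00016 + 0.00031 + 0.0000041 = 6.2410e-04 /h
MTBF = 1 / λ_sys = 1600 h

1600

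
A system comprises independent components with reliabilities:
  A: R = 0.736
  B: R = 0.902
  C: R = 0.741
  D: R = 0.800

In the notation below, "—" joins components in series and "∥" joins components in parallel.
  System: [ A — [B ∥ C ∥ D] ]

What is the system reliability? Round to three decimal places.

Parallel (B, C, and D): 1 − (1 − 0.90200)(1 − 0.74100)(1 − 0.80000) = 0.99492
Series (A and [0.99492]): 0.73600 × 0.99492 = 0.732

0.732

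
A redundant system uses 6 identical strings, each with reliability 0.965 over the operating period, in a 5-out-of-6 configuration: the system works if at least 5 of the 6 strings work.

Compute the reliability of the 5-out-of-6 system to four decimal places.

R = Σ_{i=5}^{6} C(6,i) p^i (1−p)^{6−i} with p = 0.965
C(6,5)·0.965^5·0.035^1 = 0.175734
C(6,6)·0.965^6·0.035^0 = 0.807540
Sum = 0.9833

0.9833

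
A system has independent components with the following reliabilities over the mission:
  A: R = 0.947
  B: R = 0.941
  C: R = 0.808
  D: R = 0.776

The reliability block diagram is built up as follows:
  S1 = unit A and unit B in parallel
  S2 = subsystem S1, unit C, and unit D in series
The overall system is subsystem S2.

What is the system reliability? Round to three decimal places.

0.625

Parallel (A and B): 1 − (1 − 0.94700)(1 − 0.94100) = 0.99687
Series ([0.99687], C, and D): 0.99687 × 0.80800 × 0.77600 = 0.625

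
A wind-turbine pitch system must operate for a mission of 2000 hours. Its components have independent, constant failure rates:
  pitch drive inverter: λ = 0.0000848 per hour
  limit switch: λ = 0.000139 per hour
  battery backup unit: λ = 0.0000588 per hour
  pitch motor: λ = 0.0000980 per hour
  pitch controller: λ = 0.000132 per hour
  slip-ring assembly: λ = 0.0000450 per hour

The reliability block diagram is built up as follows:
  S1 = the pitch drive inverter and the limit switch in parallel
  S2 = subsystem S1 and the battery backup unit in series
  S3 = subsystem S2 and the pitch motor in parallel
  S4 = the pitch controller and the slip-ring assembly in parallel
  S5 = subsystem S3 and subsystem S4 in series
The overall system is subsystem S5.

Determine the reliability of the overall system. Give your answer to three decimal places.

R(pitch drive inverter) = exp(−0.0000848 × 2000) = 0.84400
R(limit switch) = exp(−0.000139 × 2000) = 0.75730
R(battery backup unit) = exp(−0.0000588 × 2000) = 0.88905
R(pitch motor) = exp(−0.0000980 × 2000) = 0.82201
R(pitch controller) = exp(−0.000132 × 2000) = 0.76797
R(slip-ring assembly) = exp(−0.0000450 × 2000) = 0.91393
Parallel (pitch drive inverter and limit switch): 1 − (1 − 0.84400)(1 − 0.75730) = 0.96214
Series ([0.96214] and battery backup unit): 0.96214 × 0.88905 = 0.85539
Parallel ([0.85539] and pitch motor): 1 − (1 − 0.85539)(1 − 0.82201) = 0.97426
Parallel (pitch controller and slip-ring assembly): 1 − (1 − 0.76797)(1 − 0.91393) = 0.98003
Series ([0.97426] and [0.98003]): 0.97426 × 0.98003 = 0.955

0.955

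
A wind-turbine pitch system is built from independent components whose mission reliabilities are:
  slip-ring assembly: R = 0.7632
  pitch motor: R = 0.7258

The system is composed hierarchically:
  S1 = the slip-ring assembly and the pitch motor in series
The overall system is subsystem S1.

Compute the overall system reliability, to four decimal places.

Series (slip-ring assembly and pitch motor): 0.763200 × 0.725800 = 0.5539

0.5539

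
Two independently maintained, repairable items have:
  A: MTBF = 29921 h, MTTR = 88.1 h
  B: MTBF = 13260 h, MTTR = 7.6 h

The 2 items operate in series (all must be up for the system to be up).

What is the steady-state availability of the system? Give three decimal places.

A(A) = MTBF/(MTBF+MTTR) = 29921/(29921+88.1) = 0.997064
A(B) = MTBF/(MTBF+MTTR) = 13260/(13260+7.6) = 0.999427
Series availability: 0.997064 × 0.999427 = 0.996

0.996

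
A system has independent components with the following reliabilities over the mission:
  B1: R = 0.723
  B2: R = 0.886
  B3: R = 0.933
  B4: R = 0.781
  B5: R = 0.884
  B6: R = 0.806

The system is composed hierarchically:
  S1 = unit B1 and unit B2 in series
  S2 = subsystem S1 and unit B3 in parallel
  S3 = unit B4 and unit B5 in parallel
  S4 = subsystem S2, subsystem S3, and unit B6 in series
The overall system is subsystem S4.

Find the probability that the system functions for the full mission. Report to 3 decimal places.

0.767

Series (B1 and B2): 0.72300 × 0.88600 = 0.64058
Parallel ([0.64058] and B3): 1 − (1 − 0.64058)(1 − 0.93300) = 0.97592
Parallel (B4 and B5): 1 − (1 − 0.78100)(1 − 0.88400) = 0.97460
Series ([0.97592], [0.97460], and B6): 0.97592 × 0.97460 × 0.80600 = 0.767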